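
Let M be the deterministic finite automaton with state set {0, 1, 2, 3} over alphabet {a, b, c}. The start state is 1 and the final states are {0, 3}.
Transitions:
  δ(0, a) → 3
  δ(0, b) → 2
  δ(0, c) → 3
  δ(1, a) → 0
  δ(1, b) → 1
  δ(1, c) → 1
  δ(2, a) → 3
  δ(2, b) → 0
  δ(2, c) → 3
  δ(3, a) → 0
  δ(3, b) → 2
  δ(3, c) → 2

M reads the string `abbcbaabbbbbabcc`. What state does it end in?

1 --a--> 0
0 --b--> 2
2 --b--> 0
0 --c--> 3
3 --b--> 2
2 --a--> 3
3 --a--> 0
0 --b--> 2
2 --b--> 0
0 --b--> 2
2 --b--> 0
0 --b--> 2
2 --a--> 3
3 --b--> 2
2 --c--> 3
3 --c--> 2

2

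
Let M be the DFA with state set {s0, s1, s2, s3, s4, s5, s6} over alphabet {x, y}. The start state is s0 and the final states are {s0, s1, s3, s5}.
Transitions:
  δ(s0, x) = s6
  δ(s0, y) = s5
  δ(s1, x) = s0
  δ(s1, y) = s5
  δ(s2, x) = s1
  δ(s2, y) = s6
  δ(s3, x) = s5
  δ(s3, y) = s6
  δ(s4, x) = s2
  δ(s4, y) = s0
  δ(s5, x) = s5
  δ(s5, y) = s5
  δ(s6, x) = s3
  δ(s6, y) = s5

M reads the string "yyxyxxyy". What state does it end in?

s5

s0 --y--> s5
s5 --y--> s5
s5 --x--> s5
s5 --y--> s5
s5 --x--> s5
s5 --x--> s5
s5 --y--> s5
s5 --y--> s5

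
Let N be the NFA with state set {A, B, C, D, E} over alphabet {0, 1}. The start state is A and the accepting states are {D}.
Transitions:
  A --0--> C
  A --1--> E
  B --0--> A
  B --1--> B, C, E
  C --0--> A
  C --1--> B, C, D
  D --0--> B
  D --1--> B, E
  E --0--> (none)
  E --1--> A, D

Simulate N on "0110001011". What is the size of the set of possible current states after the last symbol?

5

Start: {A}
read 0: {C}
read 1: {B, C, D}
read 1: {B, C, D, E}
read 0: {A, B}
read 0: {A, C}
read 0: {A, C}
read 1: {B, C, D, E}
read 0: {A, B}
read 1: {B, C, E}
read 1: {A, B, C, D, E}
Final reachable set {A, B, C, D, E} has 5 states.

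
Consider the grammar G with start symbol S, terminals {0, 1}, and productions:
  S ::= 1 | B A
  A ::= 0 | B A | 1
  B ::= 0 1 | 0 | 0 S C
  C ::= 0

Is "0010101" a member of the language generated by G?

S ⇒ BA ⇒ 0SCA ⇒ 0BACA ⇒ 00SCACA ⇒ 001CACA ⇒ 0010ACA ⇒ 00101CA ⇒ 001010A ⇒ 0010101

yes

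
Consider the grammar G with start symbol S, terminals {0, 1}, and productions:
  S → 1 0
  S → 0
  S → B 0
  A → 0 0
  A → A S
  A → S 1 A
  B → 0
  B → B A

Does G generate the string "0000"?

S ⇒ B0 ⇒ BA0 ⇒ 0A0 ⇒ 0000

yes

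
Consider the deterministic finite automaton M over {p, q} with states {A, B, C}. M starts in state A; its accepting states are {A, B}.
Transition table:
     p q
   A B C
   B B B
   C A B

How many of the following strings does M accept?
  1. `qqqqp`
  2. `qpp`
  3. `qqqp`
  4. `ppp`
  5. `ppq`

5

`qqqqp`: accepted
`qpp`: accepted
`qqqp`: accepted
`ppp`: accepted
`ppq`: accepted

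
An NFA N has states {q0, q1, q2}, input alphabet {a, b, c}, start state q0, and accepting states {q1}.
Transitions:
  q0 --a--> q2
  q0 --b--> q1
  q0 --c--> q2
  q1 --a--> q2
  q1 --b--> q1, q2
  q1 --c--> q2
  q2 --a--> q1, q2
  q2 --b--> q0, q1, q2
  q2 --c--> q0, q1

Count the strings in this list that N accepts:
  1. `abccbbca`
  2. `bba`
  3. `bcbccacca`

`abccbbca`: accepted
`bba`: accepted
`bcbccacca`: accepted

3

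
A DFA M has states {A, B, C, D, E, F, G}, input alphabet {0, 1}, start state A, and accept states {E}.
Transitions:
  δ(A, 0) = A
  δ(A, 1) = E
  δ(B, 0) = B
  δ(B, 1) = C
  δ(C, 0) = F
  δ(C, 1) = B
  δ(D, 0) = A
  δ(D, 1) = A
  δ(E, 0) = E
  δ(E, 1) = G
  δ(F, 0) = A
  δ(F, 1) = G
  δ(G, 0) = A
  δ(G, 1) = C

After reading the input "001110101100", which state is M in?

A --0--> A
A --0--> A
A --1--> E
E --1--> G
G --1--> C
C --0--> F
F --1--> G
G --0--> A
A --1--> E
E --1--> G
G --0--> A
A --0--> A

A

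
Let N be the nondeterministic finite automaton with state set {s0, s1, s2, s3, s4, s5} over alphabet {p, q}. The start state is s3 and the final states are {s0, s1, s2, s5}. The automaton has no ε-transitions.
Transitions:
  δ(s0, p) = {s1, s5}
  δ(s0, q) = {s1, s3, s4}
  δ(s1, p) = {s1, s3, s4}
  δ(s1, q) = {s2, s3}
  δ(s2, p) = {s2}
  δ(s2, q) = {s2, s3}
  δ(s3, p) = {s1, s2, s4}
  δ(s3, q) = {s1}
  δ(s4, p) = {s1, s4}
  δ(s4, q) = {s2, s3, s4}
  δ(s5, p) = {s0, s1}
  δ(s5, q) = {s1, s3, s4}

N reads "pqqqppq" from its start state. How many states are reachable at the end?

4

Start: {s3}
read p: {s1, s2, s4}
read q: {s2, s3, s4}
read q: {s1, s2, s3, s4}
read q: {s1, s2, s3, s4}
read p: {s1, s2, s3, s4}
read p: {s1, s2, s3, s4}
read q: {s1, s2, s3, s4}
Final reachable set {s1, s2, s3, s4} has 4 states.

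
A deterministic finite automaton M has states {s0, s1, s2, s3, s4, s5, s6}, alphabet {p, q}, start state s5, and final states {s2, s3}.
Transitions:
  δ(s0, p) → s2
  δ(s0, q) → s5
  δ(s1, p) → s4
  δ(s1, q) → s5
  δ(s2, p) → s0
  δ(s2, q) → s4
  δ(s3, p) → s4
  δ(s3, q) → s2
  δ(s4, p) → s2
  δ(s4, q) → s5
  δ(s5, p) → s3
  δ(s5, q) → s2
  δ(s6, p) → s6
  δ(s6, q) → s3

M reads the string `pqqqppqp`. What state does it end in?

s5 --p--> s3
s3 --q--> s2
s2 --q--> s4
s4 --q--> s5
s5 --p--> s3
s3 --p--> s4
s4 --q--> s5
s5 --p--> s3

s3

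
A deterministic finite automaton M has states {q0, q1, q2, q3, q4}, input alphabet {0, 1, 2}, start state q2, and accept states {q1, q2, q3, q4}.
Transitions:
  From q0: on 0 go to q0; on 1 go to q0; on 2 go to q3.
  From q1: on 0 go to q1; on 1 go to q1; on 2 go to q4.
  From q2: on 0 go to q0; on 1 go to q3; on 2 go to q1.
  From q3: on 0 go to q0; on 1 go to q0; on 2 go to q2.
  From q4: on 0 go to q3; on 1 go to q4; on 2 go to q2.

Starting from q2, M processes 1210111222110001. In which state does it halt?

q1

q2 --1--> q3
q3 --2--> q2
q2 --1--> q3
q3 --0--> q0
q0 --1--> q0
q0 --1--> q0
q0 --1--> q0
q0 --2--> q3
q3 --2--> q2
q2 --2--> q1
q1 --1--> q1
q1 --1--> q1
q1 --0--> q1
q1 --0--> q1
q1 --0--> q1
q1 --1--> q1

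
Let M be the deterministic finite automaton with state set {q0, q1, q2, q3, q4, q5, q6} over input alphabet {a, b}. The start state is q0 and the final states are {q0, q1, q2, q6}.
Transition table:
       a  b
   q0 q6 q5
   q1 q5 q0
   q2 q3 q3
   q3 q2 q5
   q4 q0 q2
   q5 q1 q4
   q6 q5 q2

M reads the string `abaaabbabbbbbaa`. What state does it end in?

q5

q0 --a--> q6
q6 --b--> q2
q2 --a--> q3
q3 --a--> q2
q2 --a--> q3
q3 --b--> q5
q5 --b--> q4
q4 --a--> q0
q0 --b--> q5
q5 --b--> q4
q4 --b--> q2
q2 --b--> q3
q3 --b--> q5
q5 --a--> q1
q1 --a--> q5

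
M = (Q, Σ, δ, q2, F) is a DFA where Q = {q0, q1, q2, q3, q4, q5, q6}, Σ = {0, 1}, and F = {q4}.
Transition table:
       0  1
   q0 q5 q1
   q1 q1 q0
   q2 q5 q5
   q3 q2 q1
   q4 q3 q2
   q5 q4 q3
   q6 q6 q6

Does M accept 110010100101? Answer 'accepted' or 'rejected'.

rejected

q2 --1--> q5
q5 --1--> q3
q3 --0--> q2
q2 --0--> q5
q5 --1--> q3
q3 --0--> q2
q2 --1--> q5
q5 --0--> q4
q4 --0--> q3
q3 --1--> q1
q1 --0--> q1
q1 --1--> q0
End in state q0, which is not an accepting state.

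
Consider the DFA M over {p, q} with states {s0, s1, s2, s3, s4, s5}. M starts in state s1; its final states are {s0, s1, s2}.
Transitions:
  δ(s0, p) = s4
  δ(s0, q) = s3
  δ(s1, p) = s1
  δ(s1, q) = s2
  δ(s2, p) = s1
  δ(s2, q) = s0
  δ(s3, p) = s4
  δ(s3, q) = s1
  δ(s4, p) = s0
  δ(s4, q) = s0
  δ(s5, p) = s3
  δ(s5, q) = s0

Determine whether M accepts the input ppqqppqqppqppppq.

accepted

s1 --p--> s1
s1 --p--> s1
s1 --q--> s2
s2 --q--> s0
s0 --p--> s4
s4 --p--> s0
s0 --q--> s3
s3 --q--> s1
s1 --p--> s1
s1 --p--> s1
s1 --q--> s2
s2 --p--> s1
s1 --p--> s1
s1 --p--> s1
s1 --p--> s1
s1 --q--> s2
End in state s2, which is an accepting state.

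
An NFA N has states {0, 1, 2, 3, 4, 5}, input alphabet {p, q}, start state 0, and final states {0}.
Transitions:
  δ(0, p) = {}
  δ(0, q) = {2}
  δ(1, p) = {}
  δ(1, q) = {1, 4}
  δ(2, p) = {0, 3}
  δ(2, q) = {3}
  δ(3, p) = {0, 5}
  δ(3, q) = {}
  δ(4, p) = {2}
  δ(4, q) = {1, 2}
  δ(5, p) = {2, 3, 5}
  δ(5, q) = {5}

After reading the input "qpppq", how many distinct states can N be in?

2

Start: {0}
read q: {2}
read p: {0, 3}
read p: {0, 5}
read p: {2, 3, 5}
read q: {3, 5}
Final reachable set {3, 5} has 2 states.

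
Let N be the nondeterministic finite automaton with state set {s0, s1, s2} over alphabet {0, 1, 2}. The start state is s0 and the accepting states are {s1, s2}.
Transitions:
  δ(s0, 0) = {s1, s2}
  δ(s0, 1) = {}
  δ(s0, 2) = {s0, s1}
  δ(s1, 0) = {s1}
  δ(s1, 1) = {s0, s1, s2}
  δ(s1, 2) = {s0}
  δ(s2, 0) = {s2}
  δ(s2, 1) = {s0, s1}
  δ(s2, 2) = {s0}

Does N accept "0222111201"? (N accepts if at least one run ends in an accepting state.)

accepted

Start: {s0}
read 0: {s1, s2}
read 2: {s0}
read 2: {s0, s1}
read 2: {s0, s1}
read 1: {s0, s1, s2}
read 1: {s0, s1, s2}
read 1: {s0, s1, s2}
read 2: {s0, s1}
read 0: {s1, s2}
read 1: {s0, s1, s2}
Reachable ∩ accepting = {s1, s2} — nonempty.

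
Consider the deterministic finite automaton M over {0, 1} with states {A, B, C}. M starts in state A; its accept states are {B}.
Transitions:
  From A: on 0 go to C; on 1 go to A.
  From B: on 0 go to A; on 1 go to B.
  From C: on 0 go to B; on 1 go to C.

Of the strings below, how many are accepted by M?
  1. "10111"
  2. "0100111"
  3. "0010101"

0

"10111": rejected
"0100111": rejected
"0010101": rejected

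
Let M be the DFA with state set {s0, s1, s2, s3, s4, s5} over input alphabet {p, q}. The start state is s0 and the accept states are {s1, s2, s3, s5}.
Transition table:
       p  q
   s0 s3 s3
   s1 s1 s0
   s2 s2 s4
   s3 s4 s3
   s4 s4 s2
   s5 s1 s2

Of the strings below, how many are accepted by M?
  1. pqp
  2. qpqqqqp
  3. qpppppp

pqp: rejected
qpqqqqp: rejected
qpppppp: rejected

0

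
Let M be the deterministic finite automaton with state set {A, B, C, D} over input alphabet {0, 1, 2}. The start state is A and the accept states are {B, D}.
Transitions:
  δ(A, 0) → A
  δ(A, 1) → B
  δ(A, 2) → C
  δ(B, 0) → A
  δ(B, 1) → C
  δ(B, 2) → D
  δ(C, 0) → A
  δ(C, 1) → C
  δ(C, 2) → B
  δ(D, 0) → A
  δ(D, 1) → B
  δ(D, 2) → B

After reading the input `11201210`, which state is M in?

A

A --1--> B
B --1--> C
C --2--> B
B --0--> A
A --1--> B
B --2--> D
D --1--> B
B --0--> A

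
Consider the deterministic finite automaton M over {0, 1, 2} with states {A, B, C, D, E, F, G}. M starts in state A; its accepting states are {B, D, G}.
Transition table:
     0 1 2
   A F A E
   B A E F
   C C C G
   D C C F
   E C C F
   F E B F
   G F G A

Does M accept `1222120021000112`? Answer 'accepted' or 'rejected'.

A --1--> A
A --2--> E
E --2--> F
F --2--> F
F --1--> B
B --2--> F
F --0--> E
E --0--> C
C --2--> G
G --1--> G
G --0--> F
F --0--> E
E --0--> C
C --1--> C
C --1--> C
C --2--> G
End in state G, which is an accepting state.

accepted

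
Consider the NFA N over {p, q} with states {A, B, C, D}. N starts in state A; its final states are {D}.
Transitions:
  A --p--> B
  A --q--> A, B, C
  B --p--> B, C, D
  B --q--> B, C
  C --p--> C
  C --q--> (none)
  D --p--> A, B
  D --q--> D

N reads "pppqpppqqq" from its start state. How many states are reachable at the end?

Start: {A}
read p: {B}
read p: {B, C, D}
read p: {A, B, C, D}
read q: {A, B, C, D}
read p: {A, B, C, D}
read p: {A, B, C, D}
read p: {A, B, C, D}
read q: {A, B, C, D}
read q: {A, B, C, D}
read q: {A, B, C, D}
Final reachable set {A, B, C, D} has 4 states.

4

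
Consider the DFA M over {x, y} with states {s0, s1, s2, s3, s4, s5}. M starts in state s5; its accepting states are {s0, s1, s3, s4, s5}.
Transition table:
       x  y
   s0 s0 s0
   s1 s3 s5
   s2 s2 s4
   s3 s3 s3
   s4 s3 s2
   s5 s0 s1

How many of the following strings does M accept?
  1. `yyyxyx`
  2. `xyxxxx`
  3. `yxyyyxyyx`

`yyyxyx`: accepted
`xyxxxx`: accepted
`yxyyyxyyx`: accepted

3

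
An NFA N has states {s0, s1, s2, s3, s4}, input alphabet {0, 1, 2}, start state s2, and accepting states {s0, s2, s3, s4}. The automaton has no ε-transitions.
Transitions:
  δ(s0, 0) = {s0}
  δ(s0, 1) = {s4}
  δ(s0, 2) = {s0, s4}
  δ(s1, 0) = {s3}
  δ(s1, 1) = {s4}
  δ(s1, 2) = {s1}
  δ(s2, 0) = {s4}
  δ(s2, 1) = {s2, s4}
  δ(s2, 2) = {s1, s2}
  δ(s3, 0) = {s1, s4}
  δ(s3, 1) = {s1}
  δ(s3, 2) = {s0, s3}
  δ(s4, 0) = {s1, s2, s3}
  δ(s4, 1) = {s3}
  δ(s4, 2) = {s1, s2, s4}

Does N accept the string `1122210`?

Start: {s2}
read 1: {s2, s4}
read 1: {s2, s3, s4}
read 2: {s0, s1, s2, s3, s4}
read 2: {s0, s1, s2, s3, s4}
read 2: {s0, s1, s2, s3, s4}
read 1: {s1, s2, s3, s4}
read 0: {s1, s2, s3, s4}
Reachable ∩ accepting = {s2, s3, s4} — nonempty.

accepted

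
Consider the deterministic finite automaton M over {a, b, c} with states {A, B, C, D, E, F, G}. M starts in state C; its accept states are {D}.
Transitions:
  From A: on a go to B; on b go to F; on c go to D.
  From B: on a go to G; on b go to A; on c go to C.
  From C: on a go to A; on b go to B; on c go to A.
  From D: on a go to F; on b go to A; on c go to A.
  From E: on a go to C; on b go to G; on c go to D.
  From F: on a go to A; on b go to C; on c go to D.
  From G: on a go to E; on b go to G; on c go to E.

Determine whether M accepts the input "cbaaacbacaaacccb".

C --c--> A
A --b--> F
F --a--> A
A --a--> B
B --a--> G
G --c--> E
E --b--> G
G --a--> E
E --c--> D
D --a--> F
F --a--> A
A --a--> B
B --c--> C
C --c--> A
A --c--> D
D --b--> A
End in state A, which is not an accepting state.

rejected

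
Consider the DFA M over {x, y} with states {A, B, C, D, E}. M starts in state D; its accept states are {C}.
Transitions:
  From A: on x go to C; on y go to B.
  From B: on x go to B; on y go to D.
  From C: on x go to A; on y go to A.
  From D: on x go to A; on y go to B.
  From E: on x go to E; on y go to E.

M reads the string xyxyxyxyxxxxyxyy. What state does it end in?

D --x--> A
A --y--> B
B --x--> B
B --y--> D
D --x--> A
A --y--> B
B --x--> B
B --y--> D
D --x--> A
A --x--> C
C --x--> A
A --x--> C
C --y--> A
A --x--> C
C --y--> A
A --y--> B

B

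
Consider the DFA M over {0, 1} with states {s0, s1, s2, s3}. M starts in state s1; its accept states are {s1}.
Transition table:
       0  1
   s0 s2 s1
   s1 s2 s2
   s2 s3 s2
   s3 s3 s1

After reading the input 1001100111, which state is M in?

s1 --1--> s2
s2 --0--> s3
s3 --0--> s3
s3 --1--> s1
s1 --1--> s2
s2 --0--> s3
s3 --0--> s3
s3 --1--> s1
s1 --1--> s2
s2 --1--> s2

s2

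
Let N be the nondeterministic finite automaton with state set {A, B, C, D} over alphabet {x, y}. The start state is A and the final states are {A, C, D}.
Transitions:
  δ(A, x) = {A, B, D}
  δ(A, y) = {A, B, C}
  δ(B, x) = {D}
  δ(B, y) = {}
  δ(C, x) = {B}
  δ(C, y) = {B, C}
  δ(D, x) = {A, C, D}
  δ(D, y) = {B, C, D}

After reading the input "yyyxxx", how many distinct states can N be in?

Start: {A}
read y: {A, B, C}
read y: {A, B, C}
read y: {A, B, C}
read x: {A, B, D}
read x: {A, B, C, D}
read x: {A, B, C, D}
Final reachable set {A, B, C, D} has 4 states.

4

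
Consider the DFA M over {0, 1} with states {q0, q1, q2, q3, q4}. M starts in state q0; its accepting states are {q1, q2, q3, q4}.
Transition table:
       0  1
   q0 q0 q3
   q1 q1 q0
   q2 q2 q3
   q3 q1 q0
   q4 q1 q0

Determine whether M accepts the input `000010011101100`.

q0 --0--> q0
q0 --0--> q0
q0 --0--> q0
q0 --0--> q0
q0 --1--> q3
q3 --0--> q1
q1 --0--> q1
q1 --1--> q0
q0 --1--> q3
q3 --1--> q0
q0 --0--> q0
q0 --1--> q3
q3 --1--> q0
q0 --0--> q0
q0 --0--> q0
End in state q0, which is not an accepting state.

rejected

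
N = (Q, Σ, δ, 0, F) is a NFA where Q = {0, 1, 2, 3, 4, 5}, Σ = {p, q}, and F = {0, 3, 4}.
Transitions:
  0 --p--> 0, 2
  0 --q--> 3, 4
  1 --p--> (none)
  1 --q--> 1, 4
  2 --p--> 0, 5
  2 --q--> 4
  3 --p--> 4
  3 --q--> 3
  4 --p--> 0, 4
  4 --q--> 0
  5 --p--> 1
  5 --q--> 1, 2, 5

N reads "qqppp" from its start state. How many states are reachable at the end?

5

Start: {0}
read q: {3, 4}
read q: {0, 3}
read p: {0, 2, 4}
read p: {0, 2, 4, 5}
read p: {0, 1, 2, 4, 5}
Final reachable set {0, 1, 2, 4, 5} has 5 states.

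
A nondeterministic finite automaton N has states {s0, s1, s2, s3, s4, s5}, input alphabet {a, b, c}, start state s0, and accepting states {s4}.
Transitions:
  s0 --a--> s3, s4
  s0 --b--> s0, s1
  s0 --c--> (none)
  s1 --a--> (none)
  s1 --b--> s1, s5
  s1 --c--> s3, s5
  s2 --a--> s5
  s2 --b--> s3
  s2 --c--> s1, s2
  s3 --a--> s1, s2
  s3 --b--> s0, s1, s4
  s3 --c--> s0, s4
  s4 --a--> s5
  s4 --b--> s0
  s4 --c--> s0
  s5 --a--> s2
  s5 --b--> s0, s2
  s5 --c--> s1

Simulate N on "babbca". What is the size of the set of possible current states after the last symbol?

Start: {s0}
read b: {s0, s1}
read a: {s3, s4}
read b: {s0, s1, s4}
read b: {s0, s1, s5}
read c: {s1, s3, s5}
read a: {s1, s2}
Final reachable set {s1, s2} has 2 states.

2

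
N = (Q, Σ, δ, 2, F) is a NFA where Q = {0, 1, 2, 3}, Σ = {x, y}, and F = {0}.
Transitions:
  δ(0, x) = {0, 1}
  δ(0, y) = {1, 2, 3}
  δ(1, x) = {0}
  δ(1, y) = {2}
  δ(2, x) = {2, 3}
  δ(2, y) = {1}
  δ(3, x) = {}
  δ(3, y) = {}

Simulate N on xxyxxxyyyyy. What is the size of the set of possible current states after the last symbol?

2

Start: {2}
read x: {2, 3}
read x: {2, 3}
read y: {1}
read x: {0}
read x: {0, 1}
read x: {0, 1}
read y: {1, 2, 3}
read y: {1, 2}
read y: {1, 2}
read y: {1, 2}
read y: {1, 2}
Final reachable set {1, 2} has 2 states.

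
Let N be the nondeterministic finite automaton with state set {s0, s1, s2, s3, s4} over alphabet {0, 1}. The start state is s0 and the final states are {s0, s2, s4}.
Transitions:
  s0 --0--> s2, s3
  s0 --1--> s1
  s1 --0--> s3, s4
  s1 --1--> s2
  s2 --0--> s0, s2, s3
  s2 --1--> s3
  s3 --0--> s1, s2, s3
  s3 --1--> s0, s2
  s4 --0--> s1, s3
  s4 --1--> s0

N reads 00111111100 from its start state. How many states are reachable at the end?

Start: {s0}
read 0: {s2, s3}
read 0: {s0, s1, s2, s3}
read 1: {s0, s1, s2, s3}
read 1: {s0, s1, s2, s3}
read 1: {s0, s1, s2, s3}
read 1: {s0, s1, s2, s3}
read 1: {s0, s1, s2, s3}
read 1: {s0, s1, s2, s3}
read 1: {s0, s1, s2, s3}
read 0: {s0, s1, s2, s3, s4}
read 0: {s0, s1, s2, s3, s4}
Final reachable set {s0, s1, s2, s3, s4} has 5 states.

5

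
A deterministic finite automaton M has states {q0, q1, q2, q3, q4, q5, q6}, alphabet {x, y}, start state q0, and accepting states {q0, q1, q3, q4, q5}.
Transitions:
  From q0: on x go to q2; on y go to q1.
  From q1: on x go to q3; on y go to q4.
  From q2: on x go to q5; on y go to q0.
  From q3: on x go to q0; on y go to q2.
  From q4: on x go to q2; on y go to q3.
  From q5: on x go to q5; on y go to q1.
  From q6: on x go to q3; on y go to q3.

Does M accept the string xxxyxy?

rejected

q0 --x--> q2
q2 --x--> q5
q5 --x--> q5
q5 --y--> q1
q1 --x--> q3
q3 --y--> q2
End in state q2, which is not an accepting state.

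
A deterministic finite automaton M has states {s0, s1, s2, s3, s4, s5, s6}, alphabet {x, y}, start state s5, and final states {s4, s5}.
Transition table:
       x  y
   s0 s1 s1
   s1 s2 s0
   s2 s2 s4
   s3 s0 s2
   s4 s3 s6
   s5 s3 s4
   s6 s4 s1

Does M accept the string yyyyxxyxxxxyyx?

s5 --y--> s4
s4 --y--> s6
s6 --y--> s1
s1 --y--> s0
s0 --x--> s1
s1 --x--> s2
s2 --y--> s4
s4 --x--> s3
s3 --x--> s0
s0 --x--> s1
s1 --x--> s2
s2 --y--> s4
s4 --y--> s6
s6 --x--> s4
End in state s4, which is an accepting state.

accepted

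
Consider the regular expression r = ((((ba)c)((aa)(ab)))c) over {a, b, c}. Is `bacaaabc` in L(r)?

Split as bacaaab·c: (((ba)c)((aa)(ab))) matches bacaaab and c matches c.

yes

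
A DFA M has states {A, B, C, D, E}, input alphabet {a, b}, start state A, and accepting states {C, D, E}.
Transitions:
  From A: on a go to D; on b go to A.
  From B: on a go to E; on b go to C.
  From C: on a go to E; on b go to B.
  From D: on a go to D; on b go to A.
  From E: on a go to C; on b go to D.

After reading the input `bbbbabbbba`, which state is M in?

A --b--> A
A --b--> A
A --b--> A
A --b--> A
A --a--> D
D --b--> A
A --b--> A
A --b--> A
A --b--> A
A --a--> D

D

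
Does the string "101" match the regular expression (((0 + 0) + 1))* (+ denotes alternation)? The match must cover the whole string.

yes

Split into 3 pieces 1 · 0 · 1; each matches ((0+0)+1).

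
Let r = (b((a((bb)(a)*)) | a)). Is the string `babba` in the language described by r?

Split as b·abba: b matches b and ((a((bb)(a)*))|a) matches abba.

yes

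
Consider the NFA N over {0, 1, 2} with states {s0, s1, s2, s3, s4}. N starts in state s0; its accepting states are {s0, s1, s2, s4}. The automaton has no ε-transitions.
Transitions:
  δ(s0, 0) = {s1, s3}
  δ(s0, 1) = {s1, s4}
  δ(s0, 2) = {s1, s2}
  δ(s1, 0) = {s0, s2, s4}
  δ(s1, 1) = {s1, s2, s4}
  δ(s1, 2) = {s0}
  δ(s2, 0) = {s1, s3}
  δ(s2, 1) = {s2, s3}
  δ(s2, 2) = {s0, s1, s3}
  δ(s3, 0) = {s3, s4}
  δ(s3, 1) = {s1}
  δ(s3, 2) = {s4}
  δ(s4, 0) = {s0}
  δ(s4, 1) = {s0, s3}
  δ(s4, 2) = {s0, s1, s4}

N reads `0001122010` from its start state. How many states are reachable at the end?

Start: {s0}
read 0: {s1, s3}
read 0: {s0, s2, s3, s4}
read 0: {s0, s1, s3, s4}
read 1: {s0, s1, s2, s3, s4}
read 1: {s0, s1, s2, s3, s4}
read 2: {s0, s1, s2, s3, s4}
read 2: {s0, s1, s2, s3, s4}
read 0: {s0, s1, s2, s3, s4}
read 1: {s0, s1, s2, s3, s4}
read 0: {s0, s1, s2, s3, s4}
Final reachable set {s0, s1, s2, s3, s4} has 5 states.

5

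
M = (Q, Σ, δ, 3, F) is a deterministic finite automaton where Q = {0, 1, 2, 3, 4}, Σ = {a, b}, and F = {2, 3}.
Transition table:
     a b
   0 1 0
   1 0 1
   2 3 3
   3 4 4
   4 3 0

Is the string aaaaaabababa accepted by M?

3 --a--> 4
4 --a--> 3
3 --a--> 4
4 --a--> 3
3 --a--> 4
4 --a--> 3
3 --b--> 4
4 --a--> 3
3 --b--> 4
4 --a--> 3
3 --b--> 4
4 --a--> 3
End in state 3, which is an accepting state.

accepted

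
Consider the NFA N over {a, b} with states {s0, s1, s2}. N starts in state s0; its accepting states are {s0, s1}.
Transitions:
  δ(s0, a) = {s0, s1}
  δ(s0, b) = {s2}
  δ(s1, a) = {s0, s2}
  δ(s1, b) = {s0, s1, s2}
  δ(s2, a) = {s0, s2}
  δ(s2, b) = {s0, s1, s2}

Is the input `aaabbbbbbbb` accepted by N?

Start: {s0}
read a: {s0, s1}
read a: {s0, s1, s2}
read a: {s0, s1, s2}
read b: {s0, s1, s2}
read b: {s0, s1, s2}
read b: {s0, s1, s2}
read b: {s0, s1, s2}
read b: {s0, s1, s2}
read b: {s0, s1, s2}
read b: {s0, s1, s2}
read b: {s0, s1, s2}
Reachable ∩ accepting = {s0, s1} — nonempty.

accepted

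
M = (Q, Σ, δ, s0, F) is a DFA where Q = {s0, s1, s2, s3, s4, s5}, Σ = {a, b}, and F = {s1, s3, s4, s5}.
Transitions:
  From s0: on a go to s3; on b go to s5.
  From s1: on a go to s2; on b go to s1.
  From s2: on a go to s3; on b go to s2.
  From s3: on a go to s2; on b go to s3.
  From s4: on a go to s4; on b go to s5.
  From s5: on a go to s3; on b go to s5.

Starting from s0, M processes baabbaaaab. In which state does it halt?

s2

s0 --b--> s5
s5 --a--> s3
s3 --a--> s2
s2 --b--> s2
s2 --b--> s2
s2 --a--> s3
s3 --a--> s2
s2 --a--> s3
s3 --a--> s2
s2 --b--> s2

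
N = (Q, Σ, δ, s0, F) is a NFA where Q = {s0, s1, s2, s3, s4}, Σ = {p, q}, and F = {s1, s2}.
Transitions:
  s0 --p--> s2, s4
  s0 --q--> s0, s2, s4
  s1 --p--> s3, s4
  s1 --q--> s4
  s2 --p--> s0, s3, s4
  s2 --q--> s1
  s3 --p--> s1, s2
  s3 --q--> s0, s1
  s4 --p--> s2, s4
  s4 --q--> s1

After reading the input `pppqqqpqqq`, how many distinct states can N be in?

4

Start: {s0}
read p: {s2, s4}
read p: {s0, s2, s3, s4}
read p: {s0, s1, s2, s3, s4}
read q: {s0, s1, s2, s4}
read q: {s0, s1, s2, s4}
read q: {s0, s1, s2, s4}
read p: {s0, s2, s3, s4}
read q: {s0, s1, s2, s4}
read q: {s0, s1, s2, s4}
read q: {s0, s1, s2, s4}
Final reachable set {s0, s1, s2, s4} has 4 states.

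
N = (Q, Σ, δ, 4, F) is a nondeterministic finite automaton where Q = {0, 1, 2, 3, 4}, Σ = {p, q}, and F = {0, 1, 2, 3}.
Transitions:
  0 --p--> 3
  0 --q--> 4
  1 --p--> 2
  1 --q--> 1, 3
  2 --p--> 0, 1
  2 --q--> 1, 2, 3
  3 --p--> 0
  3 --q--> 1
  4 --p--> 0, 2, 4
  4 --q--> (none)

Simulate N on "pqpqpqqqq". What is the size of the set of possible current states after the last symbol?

3

Start: {4}
read p: {0, 2, 4}
read q: {1, 2, 3, 4}
read p: {0, 1, 2, 4}
read q: {1, 2, 3, 4}
read p: {0, 1, 2, 4}
read q: {1, 2, 3, 4}
read q: {1, 2, 3}
read q: {1, 2, 3}
read q: {1, 2, 3}
Final reachable set {1, 2, 3} has 3 states.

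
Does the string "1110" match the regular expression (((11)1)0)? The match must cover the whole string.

Split as 111·0: ((11)1) matches 111 and 0 matches 0.

yes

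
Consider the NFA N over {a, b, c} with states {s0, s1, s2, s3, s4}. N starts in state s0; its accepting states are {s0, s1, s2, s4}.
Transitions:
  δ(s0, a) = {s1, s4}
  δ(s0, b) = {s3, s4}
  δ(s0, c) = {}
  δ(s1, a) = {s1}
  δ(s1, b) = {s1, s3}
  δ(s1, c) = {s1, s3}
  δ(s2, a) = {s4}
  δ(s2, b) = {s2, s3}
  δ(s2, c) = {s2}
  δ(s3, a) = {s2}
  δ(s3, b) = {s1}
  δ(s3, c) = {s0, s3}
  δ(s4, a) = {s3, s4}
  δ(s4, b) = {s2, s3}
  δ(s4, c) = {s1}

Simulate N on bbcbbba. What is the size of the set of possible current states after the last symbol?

3

Start: {s0}
read b: {s3, s4}
read b: {s1, s2, s3}
read c: {s0, s1, s2, s3}
read b: {s1, s2, s3, s4}
read b: {s1, s2, s3}
read b: {s1, s2, s3}
read a: {s1, s2, s4}
Final reachable set {s1, s2, s4} has 3 states.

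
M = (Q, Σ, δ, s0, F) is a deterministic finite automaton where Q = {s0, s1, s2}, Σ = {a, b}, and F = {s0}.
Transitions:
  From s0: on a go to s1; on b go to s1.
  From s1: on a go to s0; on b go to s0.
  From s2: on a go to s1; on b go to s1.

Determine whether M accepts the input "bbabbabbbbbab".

rejected

s0 --b--> s1
s1 --b--> s0
s0 --a--> s1
s1 --b--> s0
s0 --b--> s1
s1 --a--> s0
s0 --b--> s1
s1 --b--> s0
s0 --b--> s1
s1 --b--> s0
s0 --b--> s1
s1 --a--> s0
s0 --b--> s1
End in state s1, which is not an accepting state.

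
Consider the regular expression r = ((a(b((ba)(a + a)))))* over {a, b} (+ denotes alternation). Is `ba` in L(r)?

no

ba cannot be split into zero or more pieces each matching (a(b((ba)(a+a)))).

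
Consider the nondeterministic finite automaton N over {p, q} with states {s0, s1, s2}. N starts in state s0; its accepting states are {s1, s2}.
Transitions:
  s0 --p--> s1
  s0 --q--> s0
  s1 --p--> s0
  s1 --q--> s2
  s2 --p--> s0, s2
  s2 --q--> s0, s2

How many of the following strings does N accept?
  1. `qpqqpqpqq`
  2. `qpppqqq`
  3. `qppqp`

3

`qpqqpqpqq`: accepted
`qpppqqq`: accepted
`qppqp`: accepted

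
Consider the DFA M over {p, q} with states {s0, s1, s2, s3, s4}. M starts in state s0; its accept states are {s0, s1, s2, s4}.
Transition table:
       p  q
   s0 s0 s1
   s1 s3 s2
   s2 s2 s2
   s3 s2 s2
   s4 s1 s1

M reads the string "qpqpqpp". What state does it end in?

s0 --q--> s1
s1 --p--> s3
s3 --q--> s2
s2 --p--> s2
s2 --q--> s2
s2 --p--> s2
s2 --p--> s2

s2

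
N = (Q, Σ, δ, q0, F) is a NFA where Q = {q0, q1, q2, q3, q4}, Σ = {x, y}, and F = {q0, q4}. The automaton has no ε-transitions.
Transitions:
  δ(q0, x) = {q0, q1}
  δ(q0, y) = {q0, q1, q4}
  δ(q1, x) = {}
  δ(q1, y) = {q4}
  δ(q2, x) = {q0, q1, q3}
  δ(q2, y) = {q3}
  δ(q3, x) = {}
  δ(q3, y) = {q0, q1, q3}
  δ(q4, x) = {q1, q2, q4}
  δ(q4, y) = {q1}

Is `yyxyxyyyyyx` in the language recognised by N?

accepted

Start: {q0}
read y: {q0, q1, q4}
read y: {q0, q1, q4}
read x: {q0, q1, q2, q4}
read y: {q0, q1, q3, q4}
read x: {q0, q1, q2, q4}
read y: {q0, q1, q3, q4}
read y: {q0, q1, q3, q4}
read y: {q0, q1, q3, q4}
read y: {q0, q1, q3, q4}
read y: {q0, q1, q3, q4}
read x: {q0, q1, q2, q4}
Reachable ∩ accepting = {q0, q4} — nonempty.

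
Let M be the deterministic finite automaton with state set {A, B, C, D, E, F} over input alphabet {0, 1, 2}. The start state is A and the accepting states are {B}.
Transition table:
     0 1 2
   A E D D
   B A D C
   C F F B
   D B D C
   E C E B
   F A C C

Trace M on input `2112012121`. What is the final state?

F

A --2--> D
D --1--> D
D --1--> D
D --2--> C
C --0--> F
F --1--> C
C --2--> B
B --1--> D
D --2--> C
C --1--> F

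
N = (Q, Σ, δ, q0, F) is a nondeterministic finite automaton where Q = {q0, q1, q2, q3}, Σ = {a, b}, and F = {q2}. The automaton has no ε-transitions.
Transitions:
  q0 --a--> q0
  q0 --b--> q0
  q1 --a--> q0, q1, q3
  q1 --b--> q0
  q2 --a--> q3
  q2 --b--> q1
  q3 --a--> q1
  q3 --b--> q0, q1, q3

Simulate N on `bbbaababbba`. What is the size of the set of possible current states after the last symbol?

1

Start: {q0}
read b: {q0}
read b: {q0}
read b: {q0}
read a: {q0}
read a: {q0}
read b: {q0}
read a: {q0}
read b: {q0}
read b: {q0}
read b: {q0}
read a: {q0}
Final reachable set {q0} has 1 state.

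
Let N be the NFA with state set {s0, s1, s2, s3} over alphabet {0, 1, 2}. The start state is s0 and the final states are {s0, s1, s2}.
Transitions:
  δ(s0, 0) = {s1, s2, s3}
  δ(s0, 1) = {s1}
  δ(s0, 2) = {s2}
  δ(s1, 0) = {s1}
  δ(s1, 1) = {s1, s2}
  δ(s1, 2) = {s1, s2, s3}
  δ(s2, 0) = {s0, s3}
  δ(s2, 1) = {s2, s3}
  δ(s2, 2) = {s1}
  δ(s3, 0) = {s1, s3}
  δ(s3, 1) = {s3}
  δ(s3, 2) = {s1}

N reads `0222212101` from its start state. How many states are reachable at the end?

3

Start: {s0}
read 0: {s1, s2, s3}
read 2: {s1, s2, s3}
read 2: {s1, s2, s3}
read 2: {s1, s2, s3}
read 2: {s1, s2, s3}
read 1: {s1, s2, s3}
read 2: {s1, s2, s3}
read 1: {s1, s2, s3}
read 0: {s0, s1, s3}
read 1: {s1, s2, s3}
Final reachable set {s1, s2, s3} has 3 states.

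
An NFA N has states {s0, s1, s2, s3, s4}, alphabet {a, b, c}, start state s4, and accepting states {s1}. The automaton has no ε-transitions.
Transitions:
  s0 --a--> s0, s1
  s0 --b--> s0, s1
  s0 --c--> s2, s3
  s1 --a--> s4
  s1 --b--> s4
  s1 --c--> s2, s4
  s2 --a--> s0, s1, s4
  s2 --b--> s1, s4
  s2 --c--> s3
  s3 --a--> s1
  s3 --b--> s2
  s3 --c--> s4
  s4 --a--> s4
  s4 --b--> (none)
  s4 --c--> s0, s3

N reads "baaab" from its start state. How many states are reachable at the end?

0

Start: {s4}
read b: {}
The reachable set is empty and stays empty for the remaining 4 symbols.
Final reachable set {} has 0 states.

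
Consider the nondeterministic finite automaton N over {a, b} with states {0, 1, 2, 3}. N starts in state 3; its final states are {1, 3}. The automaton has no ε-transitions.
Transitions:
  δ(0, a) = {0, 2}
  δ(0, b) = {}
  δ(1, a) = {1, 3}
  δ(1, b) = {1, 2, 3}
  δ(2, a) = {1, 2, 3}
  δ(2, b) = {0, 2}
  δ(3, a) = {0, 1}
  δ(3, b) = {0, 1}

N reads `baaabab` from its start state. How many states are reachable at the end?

Start: {3}
read b: {0, 1}
read a: {0, 1, 2, 3}
read a: {0, 1, 2, 3}
read a: {0, 1, 2, 3}
read b: {0, 1, 2, 3}
read a: {0, 1, 2, 3}
read b: {0, 1, 2, 3}
Final reachable set {0, 1, 2, 3} has 4 states.

4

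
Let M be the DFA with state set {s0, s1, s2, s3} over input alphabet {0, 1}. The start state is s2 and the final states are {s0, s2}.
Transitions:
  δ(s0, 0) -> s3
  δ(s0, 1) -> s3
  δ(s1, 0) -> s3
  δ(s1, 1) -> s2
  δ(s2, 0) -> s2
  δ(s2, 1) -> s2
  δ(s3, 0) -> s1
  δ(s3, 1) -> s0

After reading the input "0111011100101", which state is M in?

s2

s2 --0--> s2
s2 --1--> s2
s2 --1--> s2
s2 --1--> s2
s2 --0--> s2
s2 --1--> s2
s2 --1--> s2
s2 --1--> s2
s2 --0--> s2
s2 --0--> s2
s2 --1--> s2
s2 --0--> s2
s2 --1--> s2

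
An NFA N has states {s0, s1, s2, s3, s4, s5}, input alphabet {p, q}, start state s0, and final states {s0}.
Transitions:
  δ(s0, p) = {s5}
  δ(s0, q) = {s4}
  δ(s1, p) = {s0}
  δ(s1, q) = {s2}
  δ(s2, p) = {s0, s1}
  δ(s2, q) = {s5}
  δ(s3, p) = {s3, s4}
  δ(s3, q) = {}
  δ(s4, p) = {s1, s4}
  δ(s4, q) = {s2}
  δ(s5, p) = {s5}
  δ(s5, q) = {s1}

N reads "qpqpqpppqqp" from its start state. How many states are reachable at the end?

Start: {s0}
read q: {s4}
read p: {s1, s4}
read q: {s2}
read p: {s0, s1}
read q: {s2, s4}
read p: {s0, s1, s4}
read p: {s0, s1, s4, s5}
read p: {s0, s1, s4, s5}
read q: {s1, s2, s4}
read q: {s2, s5}
read p: {s0, s1, s5}
Final reachable set {s0, s1, s5} has 3 states.

3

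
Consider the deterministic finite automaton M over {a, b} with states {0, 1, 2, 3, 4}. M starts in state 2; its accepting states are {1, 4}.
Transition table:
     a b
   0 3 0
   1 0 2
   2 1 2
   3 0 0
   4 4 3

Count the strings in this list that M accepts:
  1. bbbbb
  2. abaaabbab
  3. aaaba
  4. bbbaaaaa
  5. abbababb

bbbbb: rejected
abaaabbab: rejected
aaaba: rejected
bbbaaaaa: rejected
abbababb: rejected

0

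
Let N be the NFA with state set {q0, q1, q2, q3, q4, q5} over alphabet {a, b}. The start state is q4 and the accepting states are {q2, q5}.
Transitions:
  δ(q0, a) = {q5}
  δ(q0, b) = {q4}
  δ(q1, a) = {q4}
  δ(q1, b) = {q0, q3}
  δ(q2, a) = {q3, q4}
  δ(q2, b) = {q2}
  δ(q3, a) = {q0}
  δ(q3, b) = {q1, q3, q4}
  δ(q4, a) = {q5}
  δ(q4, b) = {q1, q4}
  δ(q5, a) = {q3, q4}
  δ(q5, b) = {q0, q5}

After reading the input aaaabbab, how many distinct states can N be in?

5

Start: {q4}
read a: {q5}
read a: {q3, q4}
read a: {q0, q5}
read a: {q3, q4, q5}
read b: {q0, q1, q3, q4, q5}
read b: {q0, q1, q3, q4, q5}
read a: {q0, q3, q4, q5}
read b: {q0, q1, q3, q4, q5}
Final reachable set {q0, q1, q3, q4, q5} has 5 states.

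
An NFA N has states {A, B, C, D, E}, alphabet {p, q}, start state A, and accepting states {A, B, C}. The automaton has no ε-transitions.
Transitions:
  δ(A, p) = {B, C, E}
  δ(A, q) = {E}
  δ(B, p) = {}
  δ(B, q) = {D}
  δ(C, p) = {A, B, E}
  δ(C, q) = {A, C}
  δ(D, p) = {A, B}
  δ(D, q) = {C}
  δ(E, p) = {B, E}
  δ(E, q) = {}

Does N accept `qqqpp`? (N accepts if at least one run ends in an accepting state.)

Start: {A}
read q: {E}
read q: {}
The reachable set is empty and stays empty for the remaining 3 symbols.
Reachable ∩ accepting = {} — empty.

rejected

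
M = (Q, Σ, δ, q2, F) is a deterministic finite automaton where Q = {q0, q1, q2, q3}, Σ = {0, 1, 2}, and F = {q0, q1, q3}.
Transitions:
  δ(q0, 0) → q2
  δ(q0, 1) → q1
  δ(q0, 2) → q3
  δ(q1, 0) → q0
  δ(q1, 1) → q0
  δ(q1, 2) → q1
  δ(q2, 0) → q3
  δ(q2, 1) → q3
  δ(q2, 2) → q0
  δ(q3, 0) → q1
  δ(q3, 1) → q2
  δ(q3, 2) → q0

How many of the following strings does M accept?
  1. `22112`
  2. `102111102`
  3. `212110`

`22112`: accepted
`102111102`: accepted
`212110`: accepted

3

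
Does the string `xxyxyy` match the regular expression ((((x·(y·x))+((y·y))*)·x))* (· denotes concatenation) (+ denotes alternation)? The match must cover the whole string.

no

xxyxyy cannot be split into zero or more pieces each matching (((x·(y·x))+((y·y))*)·x).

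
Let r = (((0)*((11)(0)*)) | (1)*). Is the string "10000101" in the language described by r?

no

Neither ((0)*((11)(0)*)) nor (1)* matches 10000101.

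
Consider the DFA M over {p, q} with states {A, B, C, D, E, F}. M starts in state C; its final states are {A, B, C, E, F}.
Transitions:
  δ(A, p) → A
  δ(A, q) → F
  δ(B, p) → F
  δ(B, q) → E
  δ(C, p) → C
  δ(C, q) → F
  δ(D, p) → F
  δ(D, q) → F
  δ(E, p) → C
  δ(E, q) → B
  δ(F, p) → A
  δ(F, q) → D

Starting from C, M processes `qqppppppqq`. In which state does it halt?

C --q--> F
F --q--> D
D --p--> F
F --p--> A
A --p--> A
A --p--> A
A --p--> A
A --p--> A
A --q--> F
F --q--> D

D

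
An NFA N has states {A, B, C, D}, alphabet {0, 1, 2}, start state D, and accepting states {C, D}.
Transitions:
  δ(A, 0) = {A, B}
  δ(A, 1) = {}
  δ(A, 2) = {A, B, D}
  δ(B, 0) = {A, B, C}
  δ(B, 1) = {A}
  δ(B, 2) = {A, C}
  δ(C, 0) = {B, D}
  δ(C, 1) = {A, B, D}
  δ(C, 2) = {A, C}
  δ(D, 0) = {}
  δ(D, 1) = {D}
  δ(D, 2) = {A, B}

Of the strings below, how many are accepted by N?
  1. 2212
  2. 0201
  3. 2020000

2212: accepted
0201: rejected
2020000: accepted

2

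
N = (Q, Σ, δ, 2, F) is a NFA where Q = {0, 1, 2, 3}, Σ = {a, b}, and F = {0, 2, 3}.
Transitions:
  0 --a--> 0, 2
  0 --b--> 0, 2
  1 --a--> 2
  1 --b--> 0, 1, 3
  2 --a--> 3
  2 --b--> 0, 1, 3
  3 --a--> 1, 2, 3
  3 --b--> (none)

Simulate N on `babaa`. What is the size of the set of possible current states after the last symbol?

4

Start: {2}
read b: {0, 1, 3}
read a: {0, 1, 2, 3}
read b: {0, 1, 2, 3}
read a: {0, 1, 2, 3}
read a: {0, 1, 2, 3}
Final reachable set {0, 1, 2, 3} has 4 states.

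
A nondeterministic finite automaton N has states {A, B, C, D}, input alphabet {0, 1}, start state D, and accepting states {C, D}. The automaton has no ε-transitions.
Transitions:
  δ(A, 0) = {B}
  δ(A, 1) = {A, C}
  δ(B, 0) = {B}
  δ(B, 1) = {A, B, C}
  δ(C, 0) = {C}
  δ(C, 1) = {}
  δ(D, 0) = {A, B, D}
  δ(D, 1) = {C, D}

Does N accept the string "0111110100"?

Start: {D}
read 0: {A, B, D}
read 1: {A, B, C, D}
read 1: {A, B, C, D}
read 1: {A, B, C, D}
read 1: {A, B, C, D}
read 1: {A, B, C, D}
read 0: {A, B, C, D}
read 1: {A, B, C, D}
read 0: {A, B, C, D}
read 0: {A, B, C, D}
Reachable ∩ accepting = {C, D} — nonempty.

accepted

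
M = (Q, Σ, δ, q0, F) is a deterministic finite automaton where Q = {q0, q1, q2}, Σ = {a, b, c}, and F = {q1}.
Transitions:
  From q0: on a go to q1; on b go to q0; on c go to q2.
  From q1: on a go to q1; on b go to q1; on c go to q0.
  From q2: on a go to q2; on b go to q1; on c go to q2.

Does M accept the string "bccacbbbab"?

q0 --b--> q0
q0 --c--> q2
q2 --c--> q2
q2 --a--> q2
q2 --c--> q2
q2 --b--> q1
q1 --b--> q1
q1 --b--> q1
q1 --a--> q1
q1 --b--> q1
End in state q1, which is an accepting state.

accepted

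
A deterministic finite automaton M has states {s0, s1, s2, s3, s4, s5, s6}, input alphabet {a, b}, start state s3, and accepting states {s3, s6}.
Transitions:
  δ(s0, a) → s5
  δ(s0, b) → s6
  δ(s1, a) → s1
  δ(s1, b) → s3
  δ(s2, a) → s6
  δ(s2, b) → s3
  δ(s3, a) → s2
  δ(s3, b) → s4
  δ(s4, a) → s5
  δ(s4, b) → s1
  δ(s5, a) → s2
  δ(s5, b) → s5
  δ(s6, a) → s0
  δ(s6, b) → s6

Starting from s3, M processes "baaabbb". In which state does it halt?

s3 --b--> s4
s4 --a--> s5
s5 --a--> s2
s2 --a--> s6
s6 --b--> s6
s6 --b--> s6
s6 --b--> s6

s6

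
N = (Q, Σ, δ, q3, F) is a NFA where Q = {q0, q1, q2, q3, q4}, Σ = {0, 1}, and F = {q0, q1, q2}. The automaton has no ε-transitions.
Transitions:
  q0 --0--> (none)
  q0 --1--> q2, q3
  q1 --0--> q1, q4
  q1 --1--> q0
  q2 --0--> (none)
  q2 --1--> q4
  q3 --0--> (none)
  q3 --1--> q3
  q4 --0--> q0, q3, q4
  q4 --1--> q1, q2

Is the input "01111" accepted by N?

Start: {q3}
read 0: {}
The reachable set is empty and stays empty for the remaining 4 symbols.
Reachable ∩ accepting = {} — empty.

rejected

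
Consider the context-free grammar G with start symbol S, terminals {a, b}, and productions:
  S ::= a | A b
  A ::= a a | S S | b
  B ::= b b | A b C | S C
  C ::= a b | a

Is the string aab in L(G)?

yes

S ⇒ Ab ⇒ aab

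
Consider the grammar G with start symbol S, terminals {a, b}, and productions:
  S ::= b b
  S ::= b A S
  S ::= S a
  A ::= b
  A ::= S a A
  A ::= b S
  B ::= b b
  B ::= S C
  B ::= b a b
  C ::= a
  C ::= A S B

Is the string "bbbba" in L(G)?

yes

S ⇒ bAS ⇒ bbS ⇒ bbSa ⇒ bbbba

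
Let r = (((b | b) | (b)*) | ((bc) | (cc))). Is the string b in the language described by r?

yes

The left alternative ((b|b)|(b)*) matches b.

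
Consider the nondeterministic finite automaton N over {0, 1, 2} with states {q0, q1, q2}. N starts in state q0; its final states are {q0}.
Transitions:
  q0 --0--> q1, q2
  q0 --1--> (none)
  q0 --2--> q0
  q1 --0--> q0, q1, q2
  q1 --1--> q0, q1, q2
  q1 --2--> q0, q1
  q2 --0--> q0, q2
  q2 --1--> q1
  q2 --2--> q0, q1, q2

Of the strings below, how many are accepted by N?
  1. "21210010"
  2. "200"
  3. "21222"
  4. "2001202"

2

"21210010": rejected
"200": accepted
"21222": rejected
"2001202": accepted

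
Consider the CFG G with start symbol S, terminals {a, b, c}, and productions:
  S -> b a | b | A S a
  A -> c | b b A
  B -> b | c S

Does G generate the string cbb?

no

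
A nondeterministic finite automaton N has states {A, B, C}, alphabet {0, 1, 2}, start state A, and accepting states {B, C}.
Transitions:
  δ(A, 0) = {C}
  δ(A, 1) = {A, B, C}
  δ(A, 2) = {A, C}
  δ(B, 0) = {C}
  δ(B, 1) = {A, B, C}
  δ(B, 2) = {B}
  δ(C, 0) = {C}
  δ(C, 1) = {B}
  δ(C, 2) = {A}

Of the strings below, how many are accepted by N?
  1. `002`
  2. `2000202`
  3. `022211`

`002`: rejected
`2000202`: rejected
`022211`: accepted

1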